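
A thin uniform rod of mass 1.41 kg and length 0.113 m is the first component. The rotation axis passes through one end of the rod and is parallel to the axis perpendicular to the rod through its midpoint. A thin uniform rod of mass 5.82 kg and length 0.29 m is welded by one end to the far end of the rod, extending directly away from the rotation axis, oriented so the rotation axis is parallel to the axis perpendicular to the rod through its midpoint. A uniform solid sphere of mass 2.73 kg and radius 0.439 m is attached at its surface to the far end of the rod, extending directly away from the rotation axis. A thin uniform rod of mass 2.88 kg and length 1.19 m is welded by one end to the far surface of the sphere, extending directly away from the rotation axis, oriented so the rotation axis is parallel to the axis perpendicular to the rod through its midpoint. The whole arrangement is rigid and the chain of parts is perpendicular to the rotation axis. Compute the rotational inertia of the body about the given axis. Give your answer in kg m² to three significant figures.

13.1

Thin rod: I_cm = (1/12)ML² = (1/12)(1.41)(0.113)² = 0.0015004 kg m²; centre at d = 0.0565 m, so I = I_cm + Md² gives I = 0.0015004 + (1.41)(0.0565)² = 0.0060014 kg m².
Thin rod: I_cm = (1/12)ML² = (1/12)(5.82)(0.29)² = 0.040788 kg m²; centre at d = 0.0565 + 0.0565 + 0.145 = 0.258 m, so I = I_cm + Md² gives I = 0.040788 + (5.82)(0.258)² = 0.42819 kg m².
Solid sphere: I_cm = (2/5)MR² = (2/5)(2.73)(0.439)² = 0.21045 kg m²; centre at d = 0.0565 + 0.0565 + 0.145 + 0.145 + 0.439 = 0.842 m, so I = I_cm + Md² gives I = 0.21045 + (2.73)(0.842)² = 2.1459 kg m².
Thin rod: I_cm = (1/12)ML² = (1/12)(2.88)(1.19)² = 0.33986 kg m²; centre at d = 0.0565 + 0.0565 + 0.145 + 0.145 + 0.439 + 0.439 + 0.595 = 1.876 m, so I = I_cm + Md² gives I = 0.33986 + (2.88)(1.876)² = 10.476 kg m².
Total I = 0.0060014 + 0.42819 + 2.1459 + 10.476 = 13.056 kg m².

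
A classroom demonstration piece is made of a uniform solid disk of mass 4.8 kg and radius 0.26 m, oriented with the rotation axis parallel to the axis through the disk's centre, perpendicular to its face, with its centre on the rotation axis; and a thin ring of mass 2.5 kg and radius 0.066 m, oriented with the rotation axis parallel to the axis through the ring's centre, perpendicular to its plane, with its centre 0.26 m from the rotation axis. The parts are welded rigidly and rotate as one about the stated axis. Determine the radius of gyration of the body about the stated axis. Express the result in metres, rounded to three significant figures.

0.216

Solid disk: I_cm = (1/2)MR² = (1/2)(4.8)(0.26)² = 0.16224 kg m^2; axis through the centre, so I = 0.16224 kg m^2.
Thin ring: I_cm = MR² = (2.5)(0.066)² = 0.01089 kg m^2; centre at d = 0.26 m, so I = I_cm + Md² gives I = 0.01089 + (2.5)(0.26)² = 0.17989 kg m^2.
Total I = 0.34213 kg m^2; total mass M = 7.3 kg.
k = √(I/M) = √(0.34213/7.3) = 0.21649 m.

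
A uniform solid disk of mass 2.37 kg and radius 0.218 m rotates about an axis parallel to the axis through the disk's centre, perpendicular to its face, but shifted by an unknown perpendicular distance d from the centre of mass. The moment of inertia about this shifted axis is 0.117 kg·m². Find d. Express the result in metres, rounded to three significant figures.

About the centre-of-mass axis, I_cm = (1/2)MR² = (1/2)(2.37)(0.218)² = 0.056316 kg·m².
Parallel axis theorem: I = I_cm + Md², so Md² = 0.117 − 0.056316 = 0.060684 kg·m².
d = √(0.060684 / 2.37) = 0.16002 m.

0.160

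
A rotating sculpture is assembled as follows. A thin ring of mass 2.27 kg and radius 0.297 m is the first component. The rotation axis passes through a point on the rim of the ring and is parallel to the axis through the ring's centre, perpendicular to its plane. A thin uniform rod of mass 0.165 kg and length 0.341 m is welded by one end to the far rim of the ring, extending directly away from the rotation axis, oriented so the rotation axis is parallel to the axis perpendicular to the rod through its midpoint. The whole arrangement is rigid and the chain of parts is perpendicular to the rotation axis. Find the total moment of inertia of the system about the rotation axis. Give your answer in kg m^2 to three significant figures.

0.499

Thin ring: I_cm = MR² = (2.27)(0.297)² = 0.20023 kg m^2; centre at d = 0.297 m, so I = I_cm + Md² gives I = 0.20023 + (2.27)(0.297)² = 0.40047 kg m^2.
Thin rod: I_cm = (1/12)ML² = (1/12)(0.165)(0.341)² = 0.0015989 kg m^2; centre at d = 0.297 + 0.297 + 0.1705 = 0.7645 m, so I = I_cm + Md² gives I = 0.0015989 + (0.165)(0.7645)² = 0.098035 kg m^2.
Total I = 0.40047 + 0.098035 = 0.4985 kg m^2.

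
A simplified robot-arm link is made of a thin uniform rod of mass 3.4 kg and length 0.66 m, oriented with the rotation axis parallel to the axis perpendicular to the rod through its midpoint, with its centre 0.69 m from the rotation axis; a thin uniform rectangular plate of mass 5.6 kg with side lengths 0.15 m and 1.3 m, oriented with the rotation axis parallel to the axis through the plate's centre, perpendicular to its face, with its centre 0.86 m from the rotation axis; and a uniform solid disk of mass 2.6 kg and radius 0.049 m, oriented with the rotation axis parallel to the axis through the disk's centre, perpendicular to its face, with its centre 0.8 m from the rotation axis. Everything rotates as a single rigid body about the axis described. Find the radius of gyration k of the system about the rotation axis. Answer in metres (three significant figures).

0.848

Thin rod: I_cm = (1/12)ML² = (1/12)(3.4)(0.66)² = 0.12342 kg m²; centre at d = 0.69 m, so I = I_cm + Md² gives I = 0.12342 + (3.4)(0.69)² = 1.7422 kg m².
Rectangular plate: I_cm = (1/12)M(a²+b²) = (1/12)(5.6)[(0.15)² + (1.3)²] = 0.79917 kg m²; centre at d = 0.86 m, so I = I_cm + Md² gives I = 0.79917 + (5.6)(0.86)² = 4.9409 kg m².
Solid disk: I_cm = (1/2)MR² = (1/2)(2.6)(0.049)² = 0.0031213 kg m²; centre at d = 0.8 m, so I = I_cm + Md² gives I = 0.0031213 + (2.6)(0.8)² = 1.6671 kg m².
Total I = 8.3502 kg m²; total mass M = 11.6 kg.
k = √(I/M) = √(8.3502/11.6) = 0.84844 m.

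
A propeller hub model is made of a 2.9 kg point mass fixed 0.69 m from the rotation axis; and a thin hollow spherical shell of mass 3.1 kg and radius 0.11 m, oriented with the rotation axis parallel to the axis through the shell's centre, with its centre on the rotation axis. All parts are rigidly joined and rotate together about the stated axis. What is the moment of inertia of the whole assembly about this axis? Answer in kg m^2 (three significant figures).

Point mass: I_cm = 0; centre at d = 0.69 m, so I = I_cm + Md² gives I = 0 + (2.9)(0.69)² = 1.3807 kg m^2.
Spherical shell: I_cm = (2/3)MR² = (2/3)(3.1)(0.11)² = 0.025007 kg m^2; axis through the centre, so I = 0.025007 kg m^2.
Total I = 1.3807 + 0.025007 = 1.4057 kg m^2.

1.41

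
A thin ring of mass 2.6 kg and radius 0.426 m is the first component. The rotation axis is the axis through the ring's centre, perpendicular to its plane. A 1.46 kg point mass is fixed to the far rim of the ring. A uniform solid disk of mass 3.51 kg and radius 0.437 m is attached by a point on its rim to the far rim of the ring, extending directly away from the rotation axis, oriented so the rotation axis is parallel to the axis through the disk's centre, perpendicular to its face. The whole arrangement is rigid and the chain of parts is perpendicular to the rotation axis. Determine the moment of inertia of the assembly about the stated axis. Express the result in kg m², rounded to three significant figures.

3.69

Thin ring: I_cm = MR² = (2.6)(0.426)² = 0.47184 kg m²; axis through the centre, so I = 0.47184 kg m².
Point mass: I_cm = 0; centre at d = 0.426 m, so the parallel axis theorem gives I = 0 + (1.46)(0.426)² = 0.26495 kg m².
Solid disk: I_cm = (1/2)MR² = (1/2)(3.51)(0.437)² = 0.33515 kg m²; centre at d = 0.426 + 0.437 = 0.863 m, so the parallel axis theorem gives I = 0.33515 + (3.51)(0.863)² = 2.9493 kg m².
Total I = 0.47184 + 0.26495 + 2.9493 = 3.6861 kg m².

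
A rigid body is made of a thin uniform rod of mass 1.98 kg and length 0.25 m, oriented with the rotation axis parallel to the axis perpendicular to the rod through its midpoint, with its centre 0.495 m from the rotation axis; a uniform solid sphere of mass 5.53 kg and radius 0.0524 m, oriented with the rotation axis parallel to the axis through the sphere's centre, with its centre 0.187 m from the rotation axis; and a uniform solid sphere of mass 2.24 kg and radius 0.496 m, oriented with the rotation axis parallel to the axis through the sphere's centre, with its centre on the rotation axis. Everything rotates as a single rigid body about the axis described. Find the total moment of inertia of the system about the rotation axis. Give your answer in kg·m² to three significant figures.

Thin rod: I_cm = (1/12)ML² = (1/12)(1.98)(0.25)² = 0.010312 kg·m²; centre at d = 0.495 m, so the parallel axis theorem gives I = 0.010312 + (1.98)(0.495)² = 0.49546 kg·m².
Solid sphere: I_cm = (2/5)MR² = (2/5)(5.53)(0.0524)² = 0.0060736 kg·m²; centre at d = 0.187 m, so the parallel axis theorem gives I = 0.0060736 + (5.53)(0.187)² = 0.19945 kg·m².
Solid sphere: I_cm = (2/5)MR² = (2/5)(2.24)(0.496)² = 0.22043 kg·m²; axis through the centre, so I = 0.22043 kg·m².
Total I = 0.49546 + 0.19945 + 0.22043 = 0.91534 kg·m².

0.915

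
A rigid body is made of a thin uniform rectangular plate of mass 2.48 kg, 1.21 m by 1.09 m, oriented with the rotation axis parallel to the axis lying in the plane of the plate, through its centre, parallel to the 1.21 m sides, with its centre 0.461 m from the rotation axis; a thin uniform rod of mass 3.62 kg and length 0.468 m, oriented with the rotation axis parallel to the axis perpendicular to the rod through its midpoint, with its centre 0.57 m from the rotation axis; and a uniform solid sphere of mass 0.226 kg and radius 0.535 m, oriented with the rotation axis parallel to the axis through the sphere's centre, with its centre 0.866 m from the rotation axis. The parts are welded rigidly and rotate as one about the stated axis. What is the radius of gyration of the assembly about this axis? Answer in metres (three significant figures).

Rectangular plate: I_cm = (1/12)Mb² = (1/12)(2.48)(1.09)² = 0.24554 kg·m²; centre at d = 0.461 m, so I = I_cm + Md² gives I = 0.24554 + (2.48)(0.461)² = 0.77259 kg·m².
Thin rod: I_cm = (1/12)ML² = (1/12)(3.62)(0.468)² = 0.066072 kg·m²; centre at d = 0.57 m, so I = I_cm + Md² gives I = 0.066072 + (3.62)(0.57)² = 1.2422 kg·m².
Solid sphere: I_cm = (2/5)MR² = (2/5)(0.226)(0.535)² = 0.025875 kg·m²; centre at d = 0.866 m, so I = I_cm + Md² gives I = 0.025875 + (0.226)(0.866)² = 0.19536 kg·m².
Total I = 2.2102 kg·m²; total mass M = 6.326 kg.
k = √(I/M) = √(2.2102/6.326) = 0.59108 m.

0.591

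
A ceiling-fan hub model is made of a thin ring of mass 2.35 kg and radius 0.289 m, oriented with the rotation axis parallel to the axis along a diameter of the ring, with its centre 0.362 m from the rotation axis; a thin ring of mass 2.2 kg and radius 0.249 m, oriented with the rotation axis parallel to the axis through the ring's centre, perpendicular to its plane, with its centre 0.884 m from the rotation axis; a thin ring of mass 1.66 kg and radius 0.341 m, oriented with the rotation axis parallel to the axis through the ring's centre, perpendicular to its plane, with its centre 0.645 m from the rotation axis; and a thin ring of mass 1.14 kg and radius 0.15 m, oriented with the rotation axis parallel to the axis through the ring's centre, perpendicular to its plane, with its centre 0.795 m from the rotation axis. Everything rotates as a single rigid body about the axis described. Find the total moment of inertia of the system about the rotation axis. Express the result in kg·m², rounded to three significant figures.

3.89

Thin ring: I_cm = (1/2)MR² = (1/2)(2.35)(0.289)² = 0.098137 kg·m²; centre at d = 0.362 m, so the parallel axis theorem gives I = 0.098137 + (2.35)(0.362)² = 0.40609 kg·m².
Thin ring: I_cm = MR² = (2.2)(0.249)² = 0.1364 kg·m²; centre at d = 0.884 m, so the parallel axis theorem gives I = 0.1364 + (2.2)(0.884)² = 1.8556 kg·m².
Thin ring: I_cm = MR² = (1.66)(0.341)² = 0.19303 kg·m²; centre at d = 0.645 m, so the parallel axis theorem gives I = 0.19303 + (1.66)(0.645)² = 0.88363 kg·m².
Thin ring: I_cm = MR² = (1.14)(0.15)² = 0.02565 kg·m²; centre at d = 0.795 m, so the parallel axis theorem gives I = 0.02565 + (1.14)(0.795)² = 0.74616 kg·m².
Total I = 0.40609 + 1.8556 + 0.88363 + 0.74616 = 3.8915 kg·m².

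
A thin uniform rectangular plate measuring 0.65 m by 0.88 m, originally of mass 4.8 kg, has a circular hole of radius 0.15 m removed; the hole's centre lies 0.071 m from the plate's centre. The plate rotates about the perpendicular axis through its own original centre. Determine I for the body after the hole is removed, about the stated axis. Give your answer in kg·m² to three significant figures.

Unpierced body about its centre: I₀ = (1/12)M(a²+b²) = (1/12)(4.8)[(0.65)² + (0.88)²] = 0.47876 kg·m².
The removed disk has mass m = M·πr²/(ab) = (4.8)·π(0.15)²/(0.65·0.88) = 0.59317 kg (same uniform areal density).
Its moment of inertia about the rotation axis (parallel-axis theorem): I_hole = (1/2)mr² + md² = (1/2)(0.59317)(0.15)² + (0.59317)(0.071)² = 0.0096633 kg·m².
Treating the hole as negative mass, I = I₀ − I_hole = 0.47876 − 0.0096633 = 0.4691 kg·m².

0.469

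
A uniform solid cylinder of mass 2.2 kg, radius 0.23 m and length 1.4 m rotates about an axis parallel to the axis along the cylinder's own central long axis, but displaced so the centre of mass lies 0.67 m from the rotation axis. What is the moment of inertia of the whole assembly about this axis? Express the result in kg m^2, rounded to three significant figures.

1.05

I_cm = (1/2)MR² = (1/2)(2.2)(0.23)² = 0.05819 kg m^2; centre at d = 0.67 m, so I = I_cm + Md² gives I = 0.05819 + (2.2)(0.67)² = 1.0458 kg m^2.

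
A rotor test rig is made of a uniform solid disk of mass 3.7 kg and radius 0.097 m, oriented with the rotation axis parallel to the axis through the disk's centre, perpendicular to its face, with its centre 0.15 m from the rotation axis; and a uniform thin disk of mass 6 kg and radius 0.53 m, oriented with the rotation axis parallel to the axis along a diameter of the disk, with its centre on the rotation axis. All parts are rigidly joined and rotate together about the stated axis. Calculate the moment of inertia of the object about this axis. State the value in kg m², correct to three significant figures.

Solid disk: I_cm = (1/2)MR² = (1/2)(3.7)(0.097)² = 0.017407 kg m²; centre at d = 0.15 m, so I = I_cm + Md² gives I = 0.017407 + (3.7)(0.15)² = 0.10066 kg m².
Thin disk: I_cm = (1/4)MR² = (1/4)(6)(0.53)² = 0.42135 kg m²; axis through the centre, so I = 0.42135 kg m².
Total I = 0.10066 + 0.42135 = 0.52201 kg m².

0.522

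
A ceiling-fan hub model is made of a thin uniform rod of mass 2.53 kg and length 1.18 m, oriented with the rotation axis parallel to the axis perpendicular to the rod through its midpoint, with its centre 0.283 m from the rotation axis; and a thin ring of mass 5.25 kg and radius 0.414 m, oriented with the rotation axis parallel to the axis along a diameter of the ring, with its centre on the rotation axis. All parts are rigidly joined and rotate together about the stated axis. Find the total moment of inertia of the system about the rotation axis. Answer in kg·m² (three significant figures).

Thin rod: I_cm = (1/12)ML² = (1/12)(2.53)(1.18)² = 0.29356 kg·m²; centre at d = 0.283 m, so I = I_cm + Md² gives I = 0.29356 + (2.53)(0.283)² = 0.49619 kg·m².
Thin ring: I_cm = (1/2)MR² = (1/2)(5.25)(0.414)² = 0.44991 kg·m²; axis through the centre, so I = 0.44991 kg·m².
Total I = 0.49619 + 0.44991 = 0.9461 kg·m².

0.946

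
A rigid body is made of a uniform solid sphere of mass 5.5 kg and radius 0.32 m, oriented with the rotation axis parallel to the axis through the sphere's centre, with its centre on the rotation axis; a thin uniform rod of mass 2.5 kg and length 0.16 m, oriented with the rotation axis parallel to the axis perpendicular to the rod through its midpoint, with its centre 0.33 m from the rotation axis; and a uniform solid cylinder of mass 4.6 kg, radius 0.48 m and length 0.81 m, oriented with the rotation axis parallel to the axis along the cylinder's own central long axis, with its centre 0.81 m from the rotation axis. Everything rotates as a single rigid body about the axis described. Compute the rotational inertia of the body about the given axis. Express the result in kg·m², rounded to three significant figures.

4.05

Solid sphere: I_cm = (2/5)MR² = (2/5)(5.5)(0.32)² = 0.22528 kg·m²; axis through the centre, so I = 0.22528 kg·m².
Thin rod: I_cm = (1/12)ML² = (1/12)(2.5)(0.16)² = 0.0053333 kg·m²; centre at d = 0.33 m, so I = I_cm + Md² gives I = 0.0053333 + (2.5)(0.33)² = 0.27758 kg·m².
Solid cylinder: I_cm = (1/2)MR² = (1/2)(4.6)(0.48)² = 0.52992 kg·m²; centre at d = 0.81 m, so I = I_cm + Md² gives I = 0.52992 + (4.6)(0.81)² = 3.548 kg·m².
Total I = 0.22528 + 0.27758 + 3.548 = 4.0508 kg·m².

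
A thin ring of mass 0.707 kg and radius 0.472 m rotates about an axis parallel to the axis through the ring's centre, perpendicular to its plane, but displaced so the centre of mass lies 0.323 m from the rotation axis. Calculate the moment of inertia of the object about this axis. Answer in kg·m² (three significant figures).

I_cm = MR² = (0.707)(0.472)² = 0.15751 kg·m²; centre at d = 0.323 m, so I = I_cm + Md² gives I = 0.15751 + (0.707)(0.323)² = 0.23127 kg·m².

0.231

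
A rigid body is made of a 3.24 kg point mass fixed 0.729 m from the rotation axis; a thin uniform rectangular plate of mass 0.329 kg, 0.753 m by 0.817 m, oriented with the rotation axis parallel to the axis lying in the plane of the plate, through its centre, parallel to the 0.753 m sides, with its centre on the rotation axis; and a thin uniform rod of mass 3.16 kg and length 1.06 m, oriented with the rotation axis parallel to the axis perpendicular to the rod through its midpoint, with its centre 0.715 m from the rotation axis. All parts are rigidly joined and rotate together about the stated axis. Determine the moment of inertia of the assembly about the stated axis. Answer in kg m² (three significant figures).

Point mass: I_cm = 0; centre at d = 0.729 m, so I = I_cm + Md² gives I = 0 + (3.24)(0.729)² = 1.7219 kg m².
Rectangular plate: I_cm = (1/12)Mb² = (1/12)(0.329)(0.817)² = 0.0183 kg m²; axis through the centre, so I = 0.0183 kg m².
Thin rod: I_cm = (1/12)ML² = (1/12)(3.16)(1.06)² = 0.29588 kg m²; centre at d = 0.715 m, so I = I_cm + Md² gives I = 0.29588 + (3.16)(0.715)² = 1.9114 kg m².
Total I = 1.7219 + 0.0183 + 1.9114 = 3.6515 kg m².

3.65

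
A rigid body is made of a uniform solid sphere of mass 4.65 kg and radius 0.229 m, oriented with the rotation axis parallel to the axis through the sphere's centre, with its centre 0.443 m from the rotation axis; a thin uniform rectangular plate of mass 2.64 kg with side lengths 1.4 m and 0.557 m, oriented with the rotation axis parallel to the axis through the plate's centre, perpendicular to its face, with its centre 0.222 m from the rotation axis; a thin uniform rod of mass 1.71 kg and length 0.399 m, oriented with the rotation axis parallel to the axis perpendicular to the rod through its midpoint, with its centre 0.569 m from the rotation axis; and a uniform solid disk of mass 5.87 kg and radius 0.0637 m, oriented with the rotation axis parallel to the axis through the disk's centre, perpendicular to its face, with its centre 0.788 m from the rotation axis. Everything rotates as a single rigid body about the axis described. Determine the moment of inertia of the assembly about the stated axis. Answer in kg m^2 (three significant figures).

5.87

Solid sphere: I_cm = (2/5)MR² = (2/5)(4.65)(0.229)² = 0.09754 kg m^2; centre at d = 0.443 m, so the parallel axis theorem gives I = 0.09754 + (4.65)(0.443)² = 1.0101 kg m^2.
Rectangular plate: I_cm = (1/12)M(a²+b²) = (1/12)(2.64)[(1.4)² + (0.557)²] = 0.49945 kg m^2; centre at d = 0.222 m, so the parallel axis theorem gives I = 0.49945 + (2.64)(0.222)² = 0.62956 kg m^2.
Thin rod: I_cm = (1/12)ML² = (1/12)(1.71)(0.399)² = 0.022686 kg m^2; centre at d = 0.569 m, so the parallel axis theorem gives I = 0.022686 + (1.71)(0.569)² = 0.57632 kg m^2.
Solid disk: I_cm = (1/2)MR² = (1/2)(5.87)(0.0637)² = 0.011909 kg m^2; centre at d = 0.788 m, so the parallel axis theorem gives I = 0.011909 + (5.87)(0.788)² = 3.6569 kg m^2.
Total I = 1.0101 + 0.62956 + 0.57632 + 3.6569 = 5.8728 kg m^2.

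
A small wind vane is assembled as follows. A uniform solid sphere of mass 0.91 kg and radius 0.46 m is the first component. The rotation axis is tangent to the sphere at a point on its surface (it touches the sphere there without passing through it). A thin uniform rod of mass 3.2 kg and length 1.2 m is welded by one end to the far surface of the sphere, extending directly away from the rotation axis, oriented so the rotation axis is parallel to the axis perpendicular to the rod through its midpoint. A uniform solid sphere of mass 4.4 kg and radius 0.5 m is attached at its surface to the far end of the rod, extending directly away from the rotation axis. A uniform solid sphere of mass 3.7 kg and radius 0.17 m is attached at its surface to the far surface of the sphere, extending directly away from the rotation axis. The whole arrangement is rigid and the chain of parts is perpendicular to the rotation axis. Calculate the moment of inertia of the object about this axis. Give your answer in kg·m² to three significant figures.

78.8

Solid sphere: I_cm = (2/5)MR² = (2/5)(0.91)(0.46)² = 0.077022 kg·m²; centre at d = 0.46 m, so the parallel axis theorem gives I = 0.077022 + (0.91)(0.46)² = 0.26958 kg·m².
Thin rod: I_cm = (1/12)ML² = (1/12)(3.2)(1.2)² = 0.384 kg·m²; centre at d = 0.46 + 0.46 + 0.6 = 1.52 m, so the parallel axis theorem gives I = 0.384 + (3.2)(1.52)² = 7.7773 kg·m².
Solid sphere: I_cm = (2/5)MR² = (2/5)(4.4)(0.5)² = 0.44 kg·m²; centre at d = 0.46 + 0.46 + 0.6 + 0.6 + 0.5 = 2.62 m, so the parallel axis theorem gives I = 0.44 + (4.4)(2.62)² = 30.643 kg·m².
Solid sphere: I_cm = (2/5)MR² = (2/5)(3.7)(0.17)² = 0.042772 kg·m²; centre at d = 0.46 + 0.46 + 0.6 + 0.6 + 0.5 + 0.5 + 0.17 = 3.29 m, so the parallel axis theorem gives I = 0.042772 + (3.7)(3.29)² = 40.092 kg·m².
Total I = 0.26958 + 7.7773 + 30.643 + 40.092 = 78.782 kg·m².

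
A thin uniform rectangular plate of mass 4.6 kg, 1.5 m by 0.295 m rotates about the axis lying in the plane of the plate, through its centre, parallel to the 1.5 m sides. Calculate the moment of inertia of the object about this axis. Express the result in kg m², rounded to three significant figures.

I_cm = (1/12)Mb² = (1/12)(4.6)(0.295)² = 0.03336 kg m²; axis through the centre, so I = 0.03336 kg m².

0.0334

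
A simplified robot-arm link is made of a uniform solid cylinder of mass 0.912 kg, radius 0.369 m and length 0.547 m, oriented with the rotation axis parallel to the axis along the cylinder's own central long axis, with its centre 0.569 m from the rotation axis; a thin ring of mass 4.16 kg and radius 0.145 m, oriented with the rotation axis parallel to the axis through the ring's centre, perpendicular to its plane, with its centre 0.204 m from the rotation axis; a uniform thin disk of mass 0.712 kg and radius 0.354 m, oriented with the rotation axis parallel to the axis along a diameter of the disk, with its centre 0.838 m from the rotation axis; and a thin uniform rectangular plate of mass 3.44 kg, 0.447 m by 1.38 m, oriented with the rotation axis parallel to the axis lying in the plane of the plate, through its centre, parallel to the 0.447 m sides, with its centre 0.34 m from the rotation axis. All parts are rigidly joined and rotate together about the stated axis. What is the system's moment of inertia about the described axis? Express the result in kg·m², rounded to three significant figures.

2.08

Solid cylinder: I_cm = (1/2)MR² = (1/2)(0.912)(0.369)² = 0.062089 kg·m²; centre at d = 0.569 m, so the parallel axis theorem gives I = 0.062089 + (0.912)(0.569)² = 0.35736 kg·m².
Thin ring: I_cm = MR² = (4.16)(0.145)² = 0.087464 kg·m²; centre at d = 0.204 m, so the parallel axis theorem gives I = 0.087464 + (4.16)(0.204)² = 0.26059 kg·m².
Thin disk: I_cm = (1/4)MR² = (1/4)(0.712)(0.354)² = 0.022306 kg·m²; centre at d = 0.838 m, so the parallel axis theorem gives I = 0.022306 + (0.712)(0.838)² = 0.5223 kg·m².
Rectangular plate: I_cm = (1/12)Mb² = (1/12)(3.44)(1.38)² = 0.54593 kg·m²; centre at d = 0.34 m, so the parallel axis theorem gives I = 0.54593 + (3.44)(0.34)² = 0.94359 kg·m².
Total I = 0.35736 + 0.26059 + 0.5223 + 0.94359 = 2.0838 kg·m².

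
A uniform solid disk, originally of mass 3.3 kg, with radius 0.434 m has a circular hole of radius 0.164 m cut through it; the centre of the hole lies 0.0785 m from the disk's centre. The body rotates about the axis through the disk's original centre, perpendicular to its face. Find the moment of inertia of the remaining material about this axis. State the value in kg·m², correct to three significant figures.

0.302

Unpierced body about its centre: I₀ = (1/2)MR² = (1/2)(3.3)(0.434)² = 0.31079 kg·m².
The removed disk has mass m = M·(r/R)² = (3.3)(0.164/0.434)² = 0.47122 kg (same uniform areal density).
Its moment of inertia about the rotation axis (parallel-axis theorem): I_hole = (1/2)mr² + md² = (1/2)(0.47122)(0.164)² + (0.47122)(0.0785)² = 0.0092407 kg·m².
Treating the hole as negative mass, I = I₀ − I_hole = 0.31079 − 0.0092407 = 0.30155 kg·m².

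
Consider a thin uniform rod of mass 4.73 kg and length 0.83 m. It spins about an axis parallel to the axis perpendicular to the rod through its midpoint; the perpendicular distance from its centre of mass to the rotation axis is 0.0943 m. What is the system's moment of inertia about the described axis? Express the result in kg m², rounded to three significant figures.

I_cm = (1/12)ML² = (1/12)(4.73)(0.83)² = 0.27154 kg m²; centre at d = 0.0943 m, so I = I_cm + Md² gives I = 0.27154 + (4.73)(0.0943)² = 0.3136 kg m².

0.314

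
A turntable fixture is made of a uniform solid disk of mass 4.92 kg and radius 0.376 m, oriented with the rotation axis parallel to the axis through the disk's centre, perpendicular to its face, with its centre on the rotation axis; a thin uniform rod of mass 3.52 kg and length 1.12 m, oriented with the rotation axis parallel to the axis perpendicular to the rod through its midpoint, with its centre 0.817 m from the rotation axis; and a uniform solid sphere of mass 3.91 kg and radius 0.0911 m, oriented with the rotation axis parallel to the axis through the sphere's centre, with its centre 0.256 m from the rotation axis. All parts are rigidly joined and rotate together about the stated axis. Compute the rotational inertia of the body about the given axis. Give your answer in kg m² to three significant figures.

Solid disk: I_cm = (1/2)MR² = (1/2)(4.92)(0.376)² = 0.34778 kg m²; axis through the centre, so I = 0.34778 kg m².
Thin rod: I_cm = (1/12)ML² = (1/12)(3.52)(1.12)² = 0.36796 kg m²; centre at d = 0.817 m, so I = I_cm + Md² gives I = 0.36796 + (3.52)(0.817)² = 2.7175 kg m².
Solid sphere: I_cm = (2/5)MR² = (2/5)(3.91)(0.0911)² = 0.01298 kg m²; centre at d = 0.256 m, so I = I_cm + Md² gives I = 0.01298 + (3.91)(0.256)² = 0.26923 kg m².
Total I = 0.34778 + 2.7175 + 0.26923 = 3.3345 kg m².

3.33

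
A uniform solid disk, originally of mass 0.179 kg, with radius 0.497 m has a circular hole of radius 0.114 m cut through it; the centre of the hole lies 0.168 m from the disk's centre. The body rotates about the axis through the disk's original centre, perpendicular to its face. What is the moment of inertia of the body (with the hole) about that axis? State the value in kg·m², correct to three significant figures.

Unpierced body about its centre: I₀ = (1/2)MR² = (1/2)(0.179)(0.497)² = 0.022107 kg·m².
The removed disk has mass m = M·(r/R)² = (0.179)(0.114/0.497)² = 0.0094178 kg (same uniform areal density).
Its moment of inertia about the rotation axis (parallel-axis theorem): I_hole = (1/2)mr² + md² = (1/2)(0.0094178)(0.114)² + (0.0094178)(0.168)² = 0.00032701 kg·m².
Treating the hole as negative mass, I = I₀ − I_hole = 0.022107 − 0.00032701 = 0.02178 kg·m².

0.0218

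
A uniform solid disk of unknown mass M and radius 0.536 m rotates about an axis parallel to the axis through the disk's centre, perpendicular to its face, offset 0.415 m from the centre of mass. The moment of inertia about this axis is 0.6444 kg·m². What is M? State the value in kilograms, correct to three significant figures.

2.04

I = I_cm + Md² = (1/2)MR² + Md² = M·[0.5·(0.536)² + (0.415)²] = M·0.31587.
So M = 0.6444 / 0.31587 = 2.0401 kg.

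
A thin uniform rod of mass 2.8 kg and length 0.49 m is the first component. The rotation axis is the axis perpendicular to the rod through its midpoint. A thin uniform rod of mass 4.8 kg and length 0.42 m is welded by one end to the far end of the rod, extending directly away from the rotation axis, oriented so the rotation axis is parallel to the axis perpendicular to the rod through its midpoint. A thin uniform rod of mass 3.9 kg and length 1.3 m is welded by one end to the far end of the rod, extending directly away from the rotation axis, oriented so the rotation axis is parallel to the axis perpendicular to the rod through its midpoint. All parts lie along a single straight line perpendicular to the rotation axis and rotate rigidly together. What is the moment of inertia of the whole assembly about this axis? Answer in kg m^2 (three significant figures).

Thin rod: I_cm = (1/12)ML² = (1/12)(2.8)(0.49)² = 0.056023 kg m^2; axis through the centre, so I = 0.056023 kg m^2.
Thin rod: I_cm = (1/12)ML² = (1/12)(4.8)(0.42)² = 0.07056 kg m^2; centre at d = 0.245 + 0.21 = 0.455 m, so the parallel axis theorem gives I = 0.07056 + (4.8)(0.455)² = 1.0643 kg m^2.
Thin rod: I_cm = (1/12)ML² = (1/12)(3.9)(1.3)² = 0.54925 kg m^2; centre at d = 0.245 + 0.21 + 0.21 + 0.65 = 1.315 m, so the parallel axis theorem gives I = 0.54925 + (3.9)(1.315)² = 7.2932 kg m^2.
Total I = 0.056023 + 1.0643 + 7.2932 = 8.4135 kg m^2.

8.41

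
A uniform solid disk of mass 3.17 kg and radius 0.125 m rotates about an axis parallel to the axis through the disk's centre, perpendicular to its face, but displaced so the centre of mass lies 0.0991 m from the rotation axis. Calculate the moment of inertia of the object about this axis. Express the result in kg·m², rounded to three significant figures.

I_cm = (1/2)MR² = (1/2)(3.17)(0.125)² = 0.024766 kg·m²; centre at d = 0.0991 m, so I = I_cm + Md² gives I = 0.024766 + (3.17)(0.0991)² = 0.055898 kg·m².

0.0559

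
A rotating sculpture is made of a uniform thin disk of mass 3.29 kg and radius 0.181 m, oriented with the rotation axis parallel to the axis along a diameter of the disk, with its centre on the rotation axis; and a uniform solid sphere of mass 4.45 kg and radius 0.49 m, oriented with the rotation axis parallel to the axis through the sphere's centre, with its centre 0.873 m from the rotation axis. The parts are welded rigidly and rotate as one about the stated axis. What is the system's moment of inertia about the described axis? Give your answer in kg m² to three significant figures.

Thin disk: I_cm = (1/4)MR² = (1/4)(3.29)(0.181)² = 0.026946 kg m²; axis through the centre, so I = 0.026946 kg m².
Solid sphere: I_cm = (2/5)MR² = (2/5)(4.45)(0.49)² = 0.42738 kg m²; centre at d = 0.873 m, so the parallel axis theorem gives I = 0.42738 + (4.45)(0.873)² = 3.8189 kg m².
Total I = 0.026946 + 3.8189 = 3.8458 kg m².

3.85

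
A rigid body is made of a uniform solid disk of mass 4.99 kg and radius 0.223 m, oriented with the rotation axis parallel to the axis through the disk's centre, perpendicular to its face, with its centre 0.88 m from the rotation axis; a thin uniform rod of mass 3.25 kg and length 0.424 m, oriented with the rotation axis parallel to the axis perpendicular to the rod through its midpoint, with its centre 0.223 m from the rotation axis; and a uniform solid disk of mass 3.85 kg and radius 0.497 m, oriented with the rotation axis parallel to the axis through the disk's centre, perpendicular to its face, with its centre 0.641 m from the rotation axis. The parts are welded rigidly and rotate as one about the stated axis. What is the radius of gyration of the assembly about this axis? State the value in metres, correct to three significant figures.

0.719

Solid disk: I_cm = (1/2)MR² = (1/2)(4.99)(0.223)² = 0.12407 kg m²; centre at d = 0.88 m, so I = I_cm + Md² gives I = 0.12407 + (4.99)(0.88)² = 3.9883 kg m².
Thin rod: I_cm = (1/12)ML² = (1/12)(3.25)(0.424)² = 0.048689 kg m²; centre at d = 0.223 m, so I = I_cm + Md² gives I = 0.048689 + (3.25)(0.223)² = 0.21031 kg m².
Solid disk: I_cm = (1/2)MR² = (1/2)(3.85)(0.497)² = 0.47549 kg m²; centre at d = 0.641 m, so I = I_cm + Md² gives I = 0.47549 + (3.85)(0.641)² = 2.0574 kg m².
Total I = 6.256 kg m²; total mass M = 12.09 kg.
k = √(I/M) = √(6.256/12.09) = 0.71934 m.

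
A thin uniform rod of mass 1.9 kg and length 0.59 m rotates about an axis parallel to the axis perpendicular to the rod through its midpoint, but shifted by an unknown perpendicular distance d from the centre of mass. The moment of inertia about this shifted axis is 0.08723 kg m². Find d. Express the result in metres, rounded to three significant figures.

About the centre-of-mass axis, I_cm = (1/12)ML² = (1/12)(1.9)(0.59)² = 0.055116 kg m².
Parallel axis theorem: I = I_cm + Md², so Md² = 0.08723 − 0.055116 = 0.032114 kg m².
d = √(0.032114 / 1.9) = 0.13001 m.

0.130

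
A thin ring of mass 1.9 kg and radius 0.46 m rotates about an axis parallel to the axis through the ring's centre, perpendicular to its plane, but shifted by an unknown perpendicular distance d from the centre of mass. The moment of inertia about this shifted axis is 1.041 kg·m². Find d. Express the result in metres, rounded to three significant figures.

About the centre-of-mass axis, I_cm = MR² = (1.9)(0.46)² = 0.40204 kg·m².
Parallel axis theorem: I = I_cm + Md², so Md² = 1.041 − 0.40204 = 0.63896 kg·m².
d = √(0.63896 / 1.9) = 0.57991 m.

0.580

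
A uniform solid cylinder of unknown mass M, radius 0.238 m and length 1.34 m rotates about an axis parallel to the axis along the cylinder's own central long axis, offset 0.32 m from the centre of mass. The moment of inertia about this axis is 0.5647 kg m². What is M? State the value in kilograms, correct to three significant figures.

4.32

I = I_cm + Md² = (1/2)MR² + Md² = M·[0.5·(0.238)² + (0.32)²] = M·0.13072.
So M = 0.5647 / 0.13072 = 4.3199 kg.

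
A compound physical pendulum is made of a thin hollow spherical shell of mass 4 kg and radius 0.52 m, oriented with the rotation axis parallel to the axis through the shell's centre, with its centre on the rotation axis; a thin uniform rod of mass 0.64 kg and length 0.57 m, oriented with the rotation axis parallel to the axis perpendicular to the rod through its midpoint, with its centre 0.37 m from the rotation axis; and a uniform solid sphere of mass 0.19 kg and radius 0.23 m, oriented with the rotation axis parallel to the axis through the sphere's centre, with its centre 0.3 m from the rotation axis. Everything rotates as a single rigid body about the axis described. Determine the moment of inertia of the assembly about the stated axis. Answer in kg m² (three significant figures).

0.847

Spherical shell: I_cm = (2/3)MR² = (2/3)(4)(0.52)² = 0.72107 kg m²; axis through the centre, so I = 0.72107 kg m².
Thin rod: I_cm = (1/12)ML² = (1/12)(0.64)(0.57)² = 0.017328 kg m²; centre at d = 0.37 m, so I = I_cm + Md² gives I = 0.017328 + (0.64)(0.37)² = 0.10494 kg m².
Solid sphere: I_cm = (2/5)MR² = (2/5)(0.19)(0.23)² = 0.0040204 kg m²; centre at d = 0.3 m, so I = I_cm + Md² gives I = 0.0040204 + (0.19)(0.3)² = 0.02112 kg m².
Total I = 0.72107 + 0.10494 + 0.02112 = 0.84713 kg m².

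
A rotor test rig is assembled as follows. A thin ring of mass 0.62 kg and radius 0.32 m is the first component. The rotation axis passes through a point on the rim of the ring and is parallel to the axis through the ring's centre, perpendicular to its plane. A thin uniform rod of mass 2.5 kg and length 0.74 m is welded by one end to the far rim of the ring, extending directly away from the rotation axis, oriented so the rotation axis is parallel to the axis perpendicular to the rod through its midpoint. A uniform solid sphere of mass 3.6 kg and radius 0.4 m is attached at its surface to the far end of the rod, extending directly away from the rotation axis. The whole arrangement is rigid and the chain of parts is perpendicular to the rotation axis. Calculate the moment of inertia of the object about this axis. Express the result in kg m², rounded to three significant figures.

Thin ring: I_cm = MR² = (0.62)(0.32)² = 0.063488 kg m²; centre at d = 0.32 m, so I = I_cm + Md² gives I = 0.063488 + (0.62)(0.32)² = 0.12698 kg m².
Thin rod: I_cm = (1/12)ML² = (1/12)(2.5)(0.74)² = 0.11408 kg m²; centre at d = 0.32 + 0.32 + 0.37 = 1.01 m, so I = I_cm + Md² gives I = 0.11408 + (2.5)(1.01)² = 2.6643 kg m².
Solid sphere: I_cm = (2/5)MR² = (2/5)(3.6)(0.4)² = 0.2304 kg m²; centre at d = 0.32 + 0.32 + 0.37 + 0.37 + 0.4 = 1.78 m, so I = I_cm + Md² gives I = 0.2304 + (3.6)(1.78)² = 11.637 kg m².
Total I = 0.12698 + 2.6643 + 11.637 = 14.428 kg m².

14.4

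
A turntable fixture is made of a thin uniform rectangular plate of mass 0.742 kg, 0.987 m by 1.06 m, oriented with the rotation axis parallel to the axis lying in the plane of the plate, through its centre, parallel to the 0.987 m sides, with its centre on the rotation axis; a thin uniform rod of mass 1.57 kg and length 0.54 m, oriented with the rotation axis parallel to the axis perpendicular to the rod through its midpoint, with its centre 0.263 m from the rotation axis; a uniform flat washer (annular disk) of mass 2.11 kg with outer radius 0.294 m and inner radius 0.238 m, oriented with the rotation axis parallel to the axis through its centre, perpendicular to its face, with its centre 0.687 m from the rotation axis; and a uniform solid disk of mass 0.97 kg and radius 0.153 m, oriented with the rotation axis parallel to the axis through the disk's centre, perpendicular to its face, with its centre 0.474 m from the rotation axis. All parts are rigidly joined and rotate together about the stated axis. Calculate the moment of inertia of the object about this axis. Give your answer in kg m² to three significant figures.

Rectangular plate: I_cm = (1/12)Mb² = (1/12)(0.742)(1.06)² = 0.069476 kg m²; axis through the centre, so I = 0.069476 kg m².
Thin rod: I_cm = (1/12)ML² = (1/12)(1.57)(0.54)² = 0.038151 kg m²; centre at d = 0.263 m, so the parallel axis theorem gives I = 0.038151 + (1.57)(0.263)² = 0.14675 kg m².
Annular disk: I_cm = (1/2)M(R²+r²) = (1/2)(2.11)[(0.294)² + (0.238)²] = 0.15095 kg m²; centre at d = 0.687 m, so the parallel axis theorem gives I = 0.15095 + (2.11)(0.687)² = 1.1468 kg m².
Solid disk: I_cm = (1/2)MR² = (1/2)(0.97)(0.153)² = 0.011353 kg m²; centre at d = 0.474 m, so the parallel axis theorem gives I = 0.011353 + (0.97)(0.474)² = 0.22929 kg m².
Total I = 0.069476 + 0.14675 + 1.1468 + 0.22929 = 1.5923 kg m².

1.59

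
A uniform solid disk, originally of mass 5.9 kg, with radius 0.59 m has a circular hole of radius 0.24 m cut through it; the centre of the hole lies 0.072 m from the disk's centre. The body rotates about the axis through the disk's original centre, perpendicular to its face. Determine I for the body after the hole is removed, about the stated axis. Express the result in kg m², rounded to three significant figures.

Unpierced body about its centre: I₀ = (1/2)MR² = (1/2)(5.9)(0.59)² = 1.0269 kg m².
The removed disk has mass m = M·(r/R)² = (5.9)(0.24/0.59)² = 0.97627 kg (same uniform areal density).
Its moment of inertia about the rotation axis (parallel-axis theorem): I_hole = (1/2)mr² + md² = (1/2)(0.97627)(0.24)² + (0.97627)(0.072)² = 0.033178 kg m².
Treating the hole as negative mass, I = I₀ − I_hole = 1.0269 − 0.033178 = 0.99372 kg m².

0.994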